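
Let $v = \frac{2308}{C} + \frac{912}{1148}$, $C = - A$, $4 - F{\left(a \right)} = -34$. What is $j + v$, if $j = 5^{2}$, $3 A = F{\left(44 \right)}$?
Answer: $- \frac{852937}{5453} \approx -156.42$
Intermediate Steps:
$F{\left(a \right)} = 38$ ($F{\left(a \right)} = 4 - -34 = 4 + 34 = 38$)
$A = \frac{38}{3}$ ($A = \frac{1}{3} \cdot 38 = \frac{38}{3} \approx 12.667$)
$j = 25$
$C = - \frac{38}{3}$ ($C = \left(-1\right) \frac{38}{3} = - \frac{38}{3} \approx -12.667$)
$v = - \frac{989262}{5453}$ ($v = \frac{2308}{- \frac{38}{3}} + \frac{912}{1148} = 2308 \left(- \frac{3}{38}\right) + 912 \cdot \frac{1}{1148} = - \frac{3462}{19} + \frac{228}{287} = - \frac{989262}{5453} \approx -181.42$)
$j + v = 25 - \frac{989262}{5453} = - \frac{852937}{5453}$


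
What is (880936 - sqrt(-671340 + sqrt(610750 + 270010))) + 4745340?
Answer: 5626276 - sqrt(-671340 + 2*sqrt(220190)) ≈ 5.6263e+6 - 818.78*I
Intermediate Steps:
(880936 - sqrt(-671340 + sqrt(610750 + 270010))) + 4745340 = (880936 - sqrt(-671340 + sqrt(880760))) + 4745340 = (880936 - sqrt(-671340 + 2*sqrt(220190))) + 4745340 = 5626276 - sqrt(-671340 + 2*sqrt(220190))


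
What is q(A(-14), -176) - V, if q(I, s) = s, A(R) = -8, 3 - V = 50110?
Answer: 49931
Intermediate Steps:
V = -50107 (V = 3 - 1*50110 = 3 - 50110 = -50107)
q(A(-14), -176) - V = -176 - 1*(-50107) = -176 + 50107 = 49931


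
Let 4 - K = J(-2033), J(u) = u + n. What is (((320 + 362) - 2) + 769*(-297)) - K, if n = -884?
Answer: -230634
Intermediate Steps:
J(u) = -884 + u (J(u) = u - 884 = -884 + u)
K = 2921 (K = 4 - (-884 - 2033) = 4 - 1*(-2917) = 4 + 2917 = 2921)
(((320 + 362) - 2) + 769*(-297)) - K = (((320 + 362) - 2) + 769*(-297)) - 1*2921 = ((682 - 2) - 228393) - 2921 = (680 - 228393) - 2921 = -227713 - 2921 = -230634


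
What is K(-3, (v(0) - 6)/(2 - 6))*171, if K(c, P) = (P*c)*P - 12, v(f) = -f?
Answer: -12825/4 ≈ -3206.3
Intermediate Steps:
K(c, P) = -12 + c*P² (K(c, P) = c*P² - 12 = -12 + c*P²)
K(-3, (v(0) - 6)/(2 - 6))*171 = (-12 - 3*(-1*0 - 6)²/(2 - 6)²)*171 = (-12 - 3*(0 - 6)²/16)*171 = (-12 - 3*(-6*(-¼))²)*171 = (-12 - 3*(3/2)²)*171 = (-12 - 3*9/4)*171 = (-12 - 27/4)*171 = -75/4*171 = -12825/4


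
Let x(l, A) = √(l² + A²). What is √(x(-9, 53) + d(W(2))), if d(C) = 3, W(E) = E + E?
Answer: √(3 + 17*√10) ≈ 7.5338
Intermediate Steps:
W(E) = 2*E
x(l, A) = √(A² + l²)
√(x(-9, 53) + d(W(2))) = √(√(53² + (-9)²) + 3) = √(√(2809 + 81) + 3) = √(√2890 + 3) = √(17*√10 + 3) = √(3 + 17*√10)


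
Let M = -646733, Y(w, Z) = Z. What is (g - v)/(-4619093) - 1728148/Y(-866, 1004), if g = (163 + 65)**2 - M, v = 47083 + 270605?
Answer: -1995714720720/1159392343 ≈ -1721.3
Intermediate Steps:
v = 317688
g = 698717 (g = (163 + 65)**2 - 1*(-646733) = 228**2 + 646733 = 51984 + 646733 = 698717)
(g - v)/(-4619093) - 1728148/Y(-866, 1004) = (698717 - 1*317688)/(-4619093) - 1728148/1004 = (698717 - 317688)*(-1/4619093) - 1728148*1/1004 = 381029*(-1/4619093) - 432037/251 = -381029/4619093 - 432037/251 = -1995714720720/1159392343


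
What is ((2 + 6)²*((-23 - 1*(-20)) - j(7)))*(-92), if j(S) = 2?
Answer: 29440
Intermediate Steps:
((2 + 6)²*((-23 - 1*(-20)) - j(7)))*(-92) = ((2 + 6)²*((-23 - 1*(-20)) - 1*2))*(-92) = (8²*((-23 + 20) - 2))*(-92) = (64*(-3 - 2))*(-92) = (64*(-5))*(-92) = -320*(-92) = 29440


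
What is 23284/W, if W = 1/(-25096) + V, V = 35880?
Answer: 584335264/900444479 ≈ 0.64894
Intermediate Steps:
W = 900444479/25096 (W = 1/(-25096) + 35880 = -1/25096 + 35880 = 900444479/25096 ≈ 35880.)
23284/W = 23284/(900444479/25096) = 23284*(25096/900444479) = 584335264/900444479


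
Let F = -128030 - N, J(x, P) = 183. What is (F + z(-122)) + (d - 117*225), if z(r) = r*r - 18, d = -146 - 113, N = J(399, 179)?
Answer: -139931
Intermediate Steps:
N = 183
d = -259
z(r) = -18 + r² (z(r) = r² - 18 = -18 + r²)
F = -128213 (F = -128030 - 1*183 = -128030 - 183 = -128213)
(F + z(-122)) + (d - 117*225) = (-128213 + (-18 + (-122)²)) + (-259 - 117*225) = (-128213 + (-18 + 14884)) + (-259 - 26325) = (-128213 + 14866) - 26584 = -113347 - 26584 = -139931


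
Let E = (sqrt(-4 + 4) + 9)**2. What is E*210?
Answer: 17010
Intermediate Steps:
E = 81 (E = (sqrt(0) + 9)**2 = (0 + 9)**2 = 9**2 = 81)
E*210 = 81*210 = 17010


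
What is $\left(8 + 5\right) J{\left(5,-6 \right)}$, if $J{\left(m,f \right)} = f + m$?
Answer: $-13$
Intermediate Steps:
$\left(8 + 5\right) J{\left(5,-6 \right)} = \left(8 + 5\right) \left(-6 + 5\right) = 13 \left(-1\right) = -13$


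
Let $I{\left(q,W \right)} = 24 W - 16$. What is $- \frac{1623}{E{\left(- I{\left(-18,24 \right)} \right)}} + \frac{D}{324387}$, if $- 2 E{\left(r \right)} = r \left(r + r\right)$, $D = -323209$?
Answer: $- \frac{758134303}{764870400} \approx -0.99119$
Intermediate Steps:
$I{\left(q,W \right)} = -16 + 24 W$
$E{\left(r \right)} = - r^{2}$ ($E{\left(r \right)} = - \frac{r \left(r + r\right)}{2} = - \frac{r 2 r}{2} = - \frac{2 r^{2}}{2} = - r^{2}$)
$- \frac{1623}{E{\left(- I{\left(-18,24 \right)} \right)}} + \frac{D}{324387} = - \frac{1623}{\left(-1\right) \left(- (-16 + 24 \cdot 24)\right)^{2}} - \frac{323209}{324387} = - \frac{1623}{\left(-1\right) \left(- (-16 + 576)\right)^{2}} - \frac{17011}{17073} = - \frac{1623}{\left(-1\right) \left(\left(-1\right) 560\right)^{2}} - \frac{17011}{17073} = - \frac{1623}{\left(-1\right) \left(-560\right)^{2}} - \frac{17011}{17073} = - \frac{1623}{\left(-1\right) 313600} - \frac{17011}{17073} = - \frac{1623}{-313600} - \frac{17011}{17073} = \left(-1623\right) \left(- \frac{1}{313600}\right) - \frac{17011}{17073} = \frac{1623}{313600} - \frac{17011}{17073} = - \frac{758134303}{764870400}$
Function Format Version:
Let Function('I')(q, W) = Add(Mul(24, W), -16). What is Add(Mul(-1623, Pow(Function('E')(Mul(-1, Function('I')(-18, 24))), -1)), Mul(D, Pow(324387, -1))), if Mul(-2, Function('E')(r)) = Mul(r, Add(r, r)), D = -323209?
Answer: Rational(-758134303, 764870400) ≈ -0.99119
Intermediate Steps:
Function('I')(q, W) = Add(-16, Mul(24, W))
Function('E')(r) = Mul(-1, Pow(r, 2)) (Function('E')(r) = Mul(Rational(-1, 2), Mul(r, Add(r, r))) = Mul(Rational(-1, 2), Mul(r, Mul(2, r))) = Mul(Rational(-1, 2), Mul(2, Pow(r, 2))) = Mul(-1, Pow(r, 2)))
Add(Mul(-1623, Pow(Function('E')(Mul(-1, Function('I')(-18, 24))), -1)), Mul(D, Pow(324387, -1))) = Add(Mul(-1623, Pow(Mul(-1, Pow(Mul(-1, Add(-16, Mul(24, 24))), 2)), -1)), Mul(-323209, Pow(324387, -1))) = Add(Mul(-1623, Pow(Mul(-1, Pow(Mul(-1, Add(-16, 576)), 2)), -1)), Mul(-323209, Rational(1, 324387))) = Add(Mul(-1623, Pow(Mul(-1, Pow(Mul(-1, 560), 2)), -1)), Rational(-17011, 17073)) = Add(Mul(-1623, Pow(Mul(-1, Pow(-560, 2)), -1)), Rational(-17011, 17073)) = Add(Mul(-1623, Pow(Mul(-1, 313600), -1)), Rational(-17011, 17073)) = Add(Mul(-1623, Pow(-313600, -1)), Rational(-17011, 17073)) = Add(Mul(-1623, Rational(-1, 313600)), Rational(-17011, 17073)) = Add(Rational(1623, 313600), Rational(-17011, 17073)) = Rational(-758134303, 764870400)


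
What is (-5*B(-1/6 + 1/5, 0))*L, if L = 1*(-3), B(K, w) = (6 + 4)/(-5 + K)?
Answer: -4500/149 ≈ -30.201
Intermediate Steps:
B(K, w) = 10/(-5 + K)
L = -3
(-5*B(-1/6 + 1/5, 0))*L = -50/(-5 + (-1/6 + 1/5))*(-3) = -50/(-5 + (-1*⅙ + 1*(⅕)))*(-3) = -50/(-5 + (-⅙ + ⅕))*(-3) = -50/(-5 + 1/30)*(-3) = -50/(-149/30)*(-3) = -50*(-30)/149*(-3) = -5*(-300/149)*(-3) = (1500/149)*(-3) = -4500/149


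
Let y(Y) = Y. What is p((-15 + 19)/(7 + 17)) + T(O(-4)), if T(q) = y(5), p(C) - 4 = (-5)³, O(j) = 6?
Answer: -116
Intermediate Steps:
p(C) = -121 (p(C) = 4 + (-5)³ = 4 - 125 = -121)
T(q) = 5
p((-15 + 19)/(7 + 17)) + T(O(-4)) = -121 + 5 = -116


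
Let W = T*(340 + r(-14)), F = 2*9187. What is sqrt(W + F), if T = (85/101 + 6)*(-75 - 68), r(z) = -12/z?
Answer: 10*I*sqrt(1575036218)/707 ≈ 561.34*I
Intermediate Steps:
F = 18374
T = -98813/101 (T = (85*(1/101) + 6)*(-143) = (85/101 + 6)*(-143) = (691/101)*(-143) = -98813/101 ≈ -978.35)
W = -235767818/707 (W = -98813*(340 - 12/(-14))/101 = -98813*(340 - 12*(-1/14))/101 = -98813*(340 + 6/7)/101 = -98813/101*2386/7 = -235767818/707 ≈ -3.3348e+5)
sqrt(W + F) = sqrt(-235767818/707 + 18374) = sqrt(-222777400/707) = 10*I*sqrt(1575036218)/707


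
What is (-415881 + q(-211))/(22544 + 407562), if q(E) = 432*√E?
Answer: -415881/430106 + 216*I*√211/215053 ≈ -0.96693 + 0.01459*I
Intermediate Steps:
(-415881 + q(-211))/(22544 + 407562) = (-415881 + 432*√(-211))/(22544 + 407562) = (-415881 + 432*(I*√211))/430106 = (-415881 + 432*I*√211)*(1/430106) = -415881/430106 + 216*I*√211/215053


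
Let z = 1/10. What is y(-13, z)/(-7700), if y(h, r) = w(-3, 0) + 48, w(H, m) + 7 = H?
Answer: -19/3850 ≈ -0.0049351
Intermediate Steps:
z = 1/10 ≈ 0.10000
w(H, m) = -7 + H
y(h, r) = 38 (y(h, r) = (-7 - 3) + 48 = -10 + 48 = 38)
y(-13, z)/(-7700) = 38/(-7700) = 38*(-1/7700) = -19/3850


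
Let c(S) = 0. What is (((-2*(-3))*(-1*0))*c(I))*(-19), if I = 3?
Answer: 0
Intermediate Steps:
(((-2*(-3))*(-1*0))*c(I))*(-19) = (((-2*(-3))*(-1*0))*0)*(-19) = ((6*0)*0)*(-19) = (0*0)*(-19) = 0*(-19) = 0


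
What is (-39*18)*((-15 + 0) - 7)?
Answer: 15444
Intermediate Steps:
(-39*18)*((-15 + 0) - 7) = -702*(-15 - 7) = -702*(-22) = 15444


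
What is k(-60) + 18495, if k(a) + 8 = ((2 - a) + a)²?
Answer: 18491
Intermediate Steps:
k(a) = -4 (k(a) = -8 + ((2 - a) + a)² = -8 + 2² = -8 + 4 = -4)
k(-60) + 18495 = -4 + 18495 = 18491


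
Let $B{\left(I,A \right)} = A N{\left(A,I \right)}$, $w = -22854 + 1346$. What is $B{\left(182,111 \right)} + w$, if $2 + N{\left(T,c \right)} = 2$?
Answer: $-21508$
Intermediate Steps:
$w = -21508$
$N{\left(T,c \right)} = 0$ ($N{\left(T,c \right)} = -2 + 2 = 0$)
$B{\left(I,A \right)} = 0$ ($B{\left(I,A \right)} = A 0 = 0$)
$B{\left(182,111 \right)} + w = 0 - 21508 = -21508$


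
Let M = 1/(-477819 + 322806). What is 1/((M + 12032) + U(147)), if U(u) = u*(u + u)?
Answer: 155013/8564468249 ≈ 1.8100e-5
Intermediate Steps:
M = -1/155013 (M = 1/(-155013) = -1/155013 ≈ -6.4511e-6)
U(u) = 2*u² (U(u) = u*(2*u) = 2*u²)
1/((M + 12032) + U(147)) = 1/((-1/155013 + 12032) + 2*147²) = 1/(1865116415/155013 + 2*21609) = 1/(1865116415/155013 + 43218) = 1/(8564468249/155013) = 155013/8564468249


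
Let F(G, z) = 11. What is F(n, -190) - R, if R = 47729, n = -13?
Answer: -47718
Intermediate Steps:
F(n, -190) - R = 11 - 1*47729 = 11 - 47729 = -47718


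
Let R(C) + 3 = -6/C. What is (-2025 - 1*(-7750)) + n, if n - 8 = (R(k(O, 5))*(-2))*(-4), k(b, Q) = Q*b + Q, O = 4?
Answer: 142677/25 ≈ 5707.1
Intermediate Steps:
k(b, Q) = Q + Q*b
R(C) = -3 - 6/C
n = -448/25 (n = 8 + ((-3 - 6*1/(5*(1 + 4)))*(-2))*(-4) = 8 + ((-3 - 6/(5*5))*(-2))*(-4) = 8 + ((-3 - 6/25)*(-2))*(-4) = 8 - 81/25*(-2)*(-4) = 8 + (162/25)*(-4) = 8 - 648/25 = -448/25 ≈ -17.920)
(-2025 - 1*(-7750)) + n = (-2025 - 1*(-7750)) - 448/25 = (-2025 + 7750) - 448/25 = 5725 - 448/25 = 142677/25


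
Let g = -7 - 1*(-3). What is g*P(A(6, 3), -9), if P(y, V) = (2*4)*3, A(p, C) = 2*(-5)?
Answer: -96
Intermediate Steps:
A(p, C) = -10
g = -4 (g = -7 + 3 = -4)
P(y, V) = 24 (P(y, V) = 8*3 = 24)
g*P(A(6, 3), -9) = -4*24 = -96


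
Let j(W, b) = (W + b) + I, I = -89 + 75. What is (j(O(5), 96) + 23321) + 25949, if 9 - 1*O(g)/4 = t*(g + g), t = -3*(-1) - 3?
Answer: 49388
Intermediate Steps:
I = -14
t = 0 (t = 3 - 3 = 0)
O(g) = 36 (O(g) = 36 - 0*(g + g) = 36 - 0*2*g = 36 - 4*0 = 36 + 0 = 36)
j(W, b) = -14 + W + b (j(W, b) = (W + b) - 14 = -14 + W + b)
(j(O(5), 96) + 23321) + 25949 = ((-14 + 36 + 96) + 23321) + 25949 = (118 + 23321) + 25949 = 23439 + 25949 = 49388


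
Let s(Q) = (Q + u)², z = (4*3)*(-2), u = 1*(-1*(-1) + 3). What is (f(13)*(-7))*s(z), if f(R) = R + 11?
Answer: -67200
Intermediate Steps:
f(R) = 11 + R
u = 4 (u = 1*(1 + 3) = 1*4 = 4)
z = -24 (z = 12*(-2) = -24)
s(Q) = (4 + Q)² (s(Q) = (Q + 4)² = (4 + Q)²)
(f(13)*(-7))*s(z) = ((11 + 13)*(-7))*(4 - 24)² = (24*(-7))*(-20)² = -168*400 = -67200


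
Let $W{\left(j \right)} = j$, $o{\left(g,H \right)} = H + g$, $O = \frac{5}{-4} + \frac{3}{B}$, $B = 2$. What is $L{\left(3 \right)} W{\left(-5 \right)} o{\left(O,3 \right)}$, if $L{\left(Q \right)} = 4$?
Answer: $-65$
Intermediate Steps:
$O = \frac{1}{4}$ ($O = \frac{5}{-4} + \frac{3}{2} = 5 \left(- \frac{1}{4}\right) + 3 \cdot \frac{1}{2} = - \frac{5}{4} + \frac{3}{2} = \frac{1}{4} \approx 0.25$)
$L{\left(3 \right)} W{\left(-5 \right)} o{\left(O,3 \right)} = 4 \left(-5\right) \left(3 + \frac{1}{4}\right) = \left(-20\right) \frac{13}{4} = -65$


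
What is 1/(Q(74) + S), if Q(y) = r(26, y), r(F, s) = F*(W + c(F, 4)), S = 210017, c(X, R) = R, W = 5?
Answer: 1/210251 ≈ 4.7562e-6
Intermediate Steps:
r(F, s) = 9*F (r(F, s) = F*(5 + 4) = F*9 = 9*F)
Q(y) = 234 (Q(y) = 9*26 = 234)
1/(Q(74) + S) = 1/(234 + 210017) = 1/210251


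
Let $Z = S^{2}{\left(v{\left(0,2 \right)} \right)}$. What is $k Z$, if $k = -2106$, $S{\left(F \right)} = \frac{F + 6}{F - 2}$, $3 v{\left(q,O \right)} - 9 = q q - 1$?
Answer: $-355914$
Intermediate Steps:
$v{\left(q,O \right)} = \frac{8}{3} + \frac{q^{2}}{3}$ ($v{\left(q,O \right)} = 3 + \frac{q q - 1}{3} = 3 + \frac{q^{2} - 1}{3} = 3 + \frac{-1 + q^{2}}{3} = 3 + \left(- \frac{1}{3} + \frac{q^{2}}{3}\right) = \frac{8}{3} + \frac{q^{2}}{3}$)
$S{\left(F \right)} = \frac{6 + F}{-2 + F}$
$Z = 169$ ($Z = \left(\frac{6 + \left(\frac{8}{3} + \frac{0^{2}}{3}\right)}{-2 + \left(\frac{8}{3} + \frac{0^{2}}{3}\right)}\right)^{2} = \left(\frac{6 + \left(\frac{8}{3} + \frac{1}{3} \cdot 0\right)}{-2 + \left(\frac{8}{3} + \frac{1}{3} \cdot 0\right)}\right)^{2} = \left(\frac{6 + \left(\frac{8}{3} + 0\right)}{-2 + \left(\frac{8}{3} + 0\right)}\right)^{2} = \left(\frac{6 + \frac{8}{3}}{-2 + \frac{8}{3}}\right)^{2} = \left(\frac{1}{\frac{2}{3}} \cdot \frac{26}{3}\right)^{2} = \left(\frac{3}{2} \cdot \frac{26}{3}\right)^{2} = 13^{2} = 169$)
$k Z = \left(-2106\right) 169 = -355914$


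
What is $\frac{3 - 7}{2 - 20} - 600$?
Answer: $- \frac{5398}{9} \approx -599.78$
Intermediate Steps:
$\frac{3 - 7}{2 - 20} - 600 = - \frac{4}{-18} - 600 = \left(-4\right) \left(- \frac{1}{18}\right) - 600 = \frac{2}{9} - 600 = - \frac{5398}{9}$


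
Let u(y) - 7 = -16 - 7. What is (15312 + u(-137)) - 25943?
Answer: -10647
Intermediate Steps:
u(y) = -16 (u(y) = 7 + (-16 - 7) = 7 - 23 = -16)
(15312 + u(-137)) - 25943 = (15312 - 16) - 25943 = 15296 - 25943 = -10647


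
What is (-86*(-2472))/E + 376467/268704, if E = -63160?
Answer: -1389444377/707139360 ≈ -1.9649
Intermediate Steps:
(-86*(-2472))/E + 376467/268704 = -86*(-2472)/(-63160) + 376467/268704 = 212592*(-1/63160) + 376467*(1/268704) = -26574/7895 + 125489/89568 = -1389444377/707139360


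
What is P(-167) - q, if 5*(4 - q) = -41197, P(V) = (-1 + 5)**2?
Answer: -41137/5 ≈ -8227.4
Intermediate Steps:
P(V) = 16 (P(V) = 4**2 = 16)
q = 41217/5 (q = 4 - 1/5*(-41197) = 4 + 41197/5 = 41217/5 ≈ 8243.4)
P(-167) - q = 16 - 1*41217/5 = 16 - 41217/5 = -41137/5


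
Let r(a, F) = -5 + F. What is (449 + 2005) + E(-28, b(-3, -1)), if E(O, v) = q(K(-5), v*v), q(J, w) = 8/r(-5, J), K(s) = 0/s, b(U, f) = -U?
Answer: 12262/5 ≈ 2452.4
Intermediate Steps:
K(s) = 0
q(J, w) = 8/(-5 + J)
E(O, v) = -8/5 (E(O, v) = 8/(-5 + 0) = 8/(-5) = 8*(-1/5) = -8/5)
(449 + 2005) + E(-28, b(-3, -1)) = (449 + 2005) - 8/5 = 2454 - 8/5 = 12262/5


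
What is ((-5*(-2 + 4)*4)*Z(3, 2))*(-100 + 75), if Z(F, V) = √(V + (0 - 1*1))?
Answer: 1000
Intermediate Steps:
Z(F, V) = √(-1 + V) (Z(F, V) = √(V + (0 - 1)) = √(V - 1) = √(-1 + V))
((-5*(-2 + 4)*4)*Z(3, 2))*(-100 + 75) = ((-5*(-2 + 4)*4)*√(-1 + 2))*(-100 + 75) = ((-10*4)*√1)*(-25) = (-5*8*1)*(-25) = -40*1*(-25) = -40*(-25) = 1000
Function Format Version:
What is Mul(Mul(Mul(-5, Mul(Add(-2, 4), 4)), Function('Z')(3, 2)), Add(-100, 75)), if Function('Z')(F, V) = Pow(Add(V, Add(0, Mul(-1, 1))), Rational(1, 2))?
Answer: 1000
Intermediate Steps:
Function('Z')(F, V) = Pow(Add(-1, V), Rational(1, 2)) (Function('Z')(F, V) = Pow(Add(V, Add(0, -1)), Rational(1, 2)) = Pow(Add(V, -1), Rational(1, 2)) = Pow(Add(-1, V), Rational(1, 2)))
Mul(Mul(Mul(-5, Mul(Add(-2, 4), 4)), Function('Z')(3, 2)), Add(-100, 75)) = Mul(Mul(Mul(-5, Mul(Add(-2, 4), 4)), Pow(Add(-1, 2), Rational(1, 2))), Add(-100, 75)) = Mul(Mul(Mul(-5, Mul(2, 4)), Pow(1, Rational(1, 2))), -25) = Mul(Mul(Mul(-5, 8), 1), -25) = Mul(Mul(-40, 1), -25) = Mul(-40, -25) = 1000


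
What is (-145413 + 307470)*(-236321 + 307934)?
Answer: 11605387941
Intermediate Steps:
(-145413 + 307470)*(-236321 + 307934) = 162057*71613 = 11605387941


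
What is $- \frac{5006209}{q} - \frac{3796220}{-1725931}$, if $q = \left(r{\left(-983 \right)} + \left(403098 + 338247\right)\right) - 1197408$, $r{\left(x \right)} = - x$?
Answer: $\frac{10367955103179}{785436679480} \approx 13.2$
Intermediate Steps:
$q = -455080$ ($q = \left(\left(-1\right) \left(-983\right) + \left(403098 + 338247\right)\right) - 1197408 = \left(983 + 741345\right) - 1197408 = 742328 - 1197408 = -455080$)
$- \frac{5006209}{q} - \frac{3796220}{-1725931} = - \frac{5006209}{-455080} - \frac{3796220}{-1725931} = \left(-5006209\right) \left(- \frac{1}{455080}\right) - - \frac{3796220}{1725931} = \frac{5006209}{455080} + \frac{3796220}{1725931} = \frac{10367955103179}{785436679480}$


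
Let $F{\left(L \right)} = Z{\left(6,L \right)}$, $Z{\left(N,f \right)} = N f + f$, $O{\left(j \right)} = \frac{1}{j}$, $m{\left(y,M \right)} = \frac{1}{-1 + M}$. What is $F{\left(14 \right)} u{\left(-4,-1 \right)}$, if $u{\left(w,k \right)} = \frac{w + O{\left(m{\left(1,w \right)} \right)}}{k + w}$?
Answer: $\frac{882}{5} \approx 176.4$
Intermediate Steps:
$u{\left(w,k \right)} = \frac{-1 + 2 w}{k + w}$ ($u{\left(w,k \right)} = \frac{w + \frac{1}{\frac{1}{-1 + w}}}{k + w} = \frac{w + \left(-1 + w\right)}{k + w} = \frac{-1 + 2 w}{k + w}$)
$Z{\left(N,f \right)} = f + N f$
$F{\left(L \right)} = 7 L$ ($F{\left(L \right)} = L \left(1 + 6\right) = L 7 = 7 L$)
$F{\left(14 \right)} u{\left(-4,-1 \right)} = 7 \cdot 14 \frac{-1 + 2 \left(-4\right)}{-1 - 4} = 98 \frac{-1 - 8}{-5} = 98 \left(\left(- \frac{1}{5}\right) \left(-9\right)\right) = 98 \cdot \frac{9}{5} = \frac{882}{5}$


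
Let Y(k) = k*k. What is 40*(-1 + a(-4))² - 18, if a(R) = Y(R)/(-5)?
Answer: 3438/5 ≈ 687.60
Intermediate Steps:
Y(k) = k²
a(R) = -R²/5 (a(R) = R²/(-5) = R²*(-⅕) = -R²/5)
40*(-1 + a(-4))² - 18 = 40*(-1 - ⅕*(-4)²)² - 18 = 40*(-1 - ⅕*16)² - 18 = 40*(-1 - 16/5)² - 18 = 40*(-21/5)² - 18 = 40*(441/25) - 18 = 3528/5 - 18 = 3438/5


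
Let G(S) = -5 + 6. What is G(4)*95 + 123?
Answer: 218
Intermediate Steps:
G(S) = 1
G(4)*95 + 123 = 1*95 + 123 = 95 + 123 = 218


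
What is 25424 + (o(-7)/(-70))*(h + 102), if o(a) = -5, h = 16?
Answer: 178027/7 ≈ 25432.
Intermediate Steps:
25424 + (o(-7)/(-70))*(h + 102) = 25424 + (-5/(-70))*(16 + 102) = 25424 - 5*(-1/70)*118 = 25424 + (1/14)*118 = 25424 + 59/7 = 178027/7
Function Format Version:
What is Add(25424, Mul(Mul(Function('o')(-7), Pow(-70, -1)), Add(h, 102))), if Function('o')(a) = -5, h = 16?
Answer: Rational(178027, 7) ≈ 25432.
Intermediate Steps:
Add(25424, Mul(Mul(Function('o')(-7), Pow(-70, -1)), Add(h, 102))) = Add(25424, Mul(Mul(-5, Pow(-70, -1)), Add(16, 102))) = Add(25424, Mul(Mul(-5, Rational(-1, 70)), 118)) = Add(25424, Mul(Rational(1, 14), 118)) = Add(25424, Rational(59, 7)) = Rational(178027, 7)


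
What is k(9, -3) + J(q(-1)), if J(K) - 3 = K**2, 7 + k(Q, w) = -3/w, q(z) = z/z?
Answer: -2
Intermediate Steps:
q(z) = 1
k(Q, w) = -7 - 3/w
J(K) = 3 + K**2
k(9, -3) + J(q(-1)) = (-7 - 3/(-3)) + (3 + 1**2) = (-7 - 3*(-1/3)) + (3 + 1) = (-7 + 1) + 4 = -6 + 4 = -2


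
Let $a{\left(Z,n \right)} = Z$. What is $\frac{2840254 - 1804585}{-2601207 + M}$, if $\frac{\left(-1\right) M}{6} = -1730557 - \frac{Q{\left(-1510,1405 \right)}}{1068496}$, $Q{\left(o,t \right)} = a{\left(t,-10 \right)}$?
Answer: $\frac{184434697304}{1385863354565} \approx 0.13308$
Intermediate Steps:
$Q{\left(o,t \right)} = t$
$M = \frac{5547279701031}{534248}$ ($M = - 6 \left(-1730557 - \frac{1405}{1068496}\right) = \left(-6\right) \left(- \frac{1849093233677}{1068496}\right) = \frac{5547279701031}{534248} \approx 1.0383 \cdot 10^{7}$)
$\frac{2840254 - 1804585}{-2601207 + M} = \frac{2840254 - 1804585}{-2601207 + \frac{5547279701031}{534248}} = \frac{1035669}{\frac{4157590063695}{534248}} = 1035669 \cdot \frac{534248}{4157590063695} = \frac{184434697304}{1385863354565}$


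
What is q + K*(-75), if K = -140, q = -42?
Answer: 10458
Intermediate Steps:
q + K*(-75) = -42 - 140*(-75) = -42 + 10500 = 10458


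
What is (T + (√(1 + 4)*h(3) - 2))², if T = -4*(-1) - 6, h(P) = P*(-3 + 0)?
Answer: 421 + 72*√5 ≈ 582.00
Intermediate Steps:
h(P) = -3*P (h(P) = P*(-3) = -3*P)
T = -2 (T = 4 - 6 = -2)
(T + (√(1 + 4)*h(3) - 2))² = (-2 + (√(1 + 4)*(-3*3) - 2))² = (-2 + (√5*(-9) - 2))² = (-2 + (-9*√5 - 2))² = (-2 + (-2 - 9*√5))² = (-4 - 9*√5)²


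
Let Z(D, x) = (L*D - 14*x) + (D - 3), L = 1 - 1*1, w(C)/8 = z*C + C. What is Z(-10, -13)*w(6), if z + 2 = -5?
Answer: -48672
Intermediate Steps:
z = -7 (z = -2 - 5 = -7)
w(C) = -48*C (w(C) = 8*(-7*C + C) = 8*(-6*C) = -48*C)
L = 0 (L = 1 - 1 = 0)
Z(D, x) = -3 + D - 14*x (Z(D, x) = (0*D - 14*x) + (D - 3) = (0 - 14*x) + (-3 + D) = -14*x + (-3 + D) = -3 + D - 14*x)
Z(-10, -13)*w(6) = (-3 - 10 - 14*(-13))*(-48*6) = (-3 - 10 + 182)*(-288) = 169*(-288) = -48672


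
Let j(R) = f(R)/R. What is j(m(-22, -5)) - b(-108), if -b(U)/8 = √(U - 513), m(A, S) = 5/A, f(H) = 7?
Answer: -154/5 + 24*I*√69 ≈ -30.8 + 199.36*I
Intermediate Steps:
j(R) = 7/R
b(U) = -8*√(-513 + U) (b(U) = -8*√(U - 513) = -8*√(-513 + U))
j(m(-22, -5)) - b(-108) = 7/((5/(-22))) - (-8)*√(-513 - 108) = 7/((5*(-1/22))) - (-8)*√(-621) = 7/(-5/22) - (-8)*3*I*√69 = 7*(-22/5) - (-24)*I*√69 = -154/5 + 24*I*√69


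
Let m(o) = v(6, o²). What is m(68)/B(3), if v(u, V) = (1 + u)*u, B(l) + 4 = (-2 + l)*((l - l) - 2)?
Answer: -7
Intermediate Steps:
B(l) = -2*l (B(l) = -4 + (-2 + l)*((l - l) - 2) = -4 + (-2 + l)*(0 - 2) = -4 + (-2 + l)*(-2) = -4 + (4 - 2*l) = -2*l)
v(u, V) = u*(1 + u)
m(o) = 42 (m(o) = 6*(1 + 6) = 6*7 = 42)
m(68)/B(3) = 42/((-2*3)) = 42/(-6) = 42*(-⅙) = -7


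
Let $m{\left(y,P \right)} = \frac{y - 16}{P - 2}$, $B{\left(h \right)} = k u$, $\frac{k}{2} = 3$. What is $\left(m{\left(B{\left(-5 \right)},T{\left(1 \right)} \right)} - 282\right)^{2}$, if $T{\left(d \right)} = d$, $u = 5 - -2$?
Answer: $94864$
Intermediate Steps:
$k = 6$ ($k = 2 \cdot 3 = 6$)
$u = 7$ ($u = 5 + 2 = 7$)
$B{\left(h \right)} = 42$ ($B{\left(h \right)} = 6 \cdot 7 = 42$)
$m{\left(y,P \right)} = \frac{-16 + y}{-2 + P}$
$\left(m{\left(B{\left(-5 \right)},T{\left(1 \right)} \right)} - 282\right)^{2} = \left(\frac{-16 + 42}{-2 + 1} - 282\right)^{2} = \left(\frac{1}{-1} \cdot 26 - 282\right)^{2} = \left(\left(-1\right) 26 - 282\right)^{2} = \left(-26 - 282\right)^{2} = \left(-308\right)^{2} = 94864$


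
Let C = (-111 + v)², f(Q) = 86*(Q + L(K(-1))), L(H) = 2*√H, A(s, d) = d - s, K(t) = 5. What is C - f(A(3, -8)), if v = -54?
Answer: 28171 - 172*√5 ≈ 27786.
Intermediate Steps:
f(Q) = 86*Q + 172*√5 (f(Q) = 86*(Q + 2*√5) = 86*Q + 172*√5)
C = 27225 (C = (-111 - 54)² = (-165)² = 27225)
C - f(A(3, -8)) = 27225 - (86*(-8 - 1*3) + 172*√5) = 27225 - (86*(-8 - 3) + 172*√5) = 27225 - (86*(-11) + 172*√5) = 27225 - (-946 + 172*√5) = 27225 + (946 - 172*√5) = 28171 - 172*√5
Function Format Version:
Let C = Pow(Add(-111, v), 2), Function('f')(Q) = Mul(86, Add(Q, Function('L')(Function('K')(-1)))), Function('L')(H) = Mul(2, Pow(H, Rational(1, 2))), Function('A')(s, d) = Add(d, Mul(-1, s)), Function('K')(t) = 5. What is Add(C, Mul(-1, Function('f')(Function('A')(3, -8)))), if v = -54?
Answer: Add(28171, Mul(-172, Pow(5, Rational(1, 2)))) ≈ 27786.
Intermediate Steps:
Function('f')(Q) = Add(Mul(86, Q), Mul(172, Pow(5, Rational(1, 2)))) (Function('f')(Q) = Mul(86, Add(Q, Mul(2, Pow(5, Rational(1, 2))))) = Add(Mul(86, Q), Mul(172, Pow(5, Rational(1, 2)))))
C = 27225 (C = Pow(Add(-111, -54), 2) = Pow(-165, 2) = 27225)
Add(C, Mul(-1, Function('f')(Function('A')(3, -8)))) = Add(27225, Mul(-1, Add(Mul(86, Add(-8, Mul(-1, 3))), Mul(172, Pow(5, Rational(1, 2)))))) = Add(27225, Mul(-1, Add(Mul(86, Add(-8, -3)), Mul(172, Pow(5, Rational(1, 2)))))) = Add(27225, Mul(-1, Add(Mul(86, -11), Mul(172, Pow(5, Rational(1, 2)))))) = Add(27225, Mul(-1, Add(-946, Mul(172, Pow(5, Rational(1, 2)))))) = Add(27225, Add(946, Mul(-172, Pow(5, Rational(1, 2))))) = Add(28171, Mul(-172, Pow(5, Rational(1, 2))))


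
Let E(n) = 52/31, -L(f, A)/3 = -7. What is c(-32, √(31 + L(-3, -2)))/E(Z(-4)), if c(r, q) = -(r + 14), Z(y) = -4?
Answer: 279/26 ≈ 10.731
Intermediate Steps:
L(f, A) = 21 (L(f, A) = -3*(-7) = 21)
E(n) = 52/31 (E(n) = 52*(1/31) = 52/31)
c(r, q) = -14 - r (c(r, q) = -(14 + r) = -14 - r)
c(-32, √(31 + L(-3, -2)))/E(Z(-4)) = (-14 - 1*(-32))/(52/31) = (-14 + 32)*(31/52) = 18*(31/52) = 279/26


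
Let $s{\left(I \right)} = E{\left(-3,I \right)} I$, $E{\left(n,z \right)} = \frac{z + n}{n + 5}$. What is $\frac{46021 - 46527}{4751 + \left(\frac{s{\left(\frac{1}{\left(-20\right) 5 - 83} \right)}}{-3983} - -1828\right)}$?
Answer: $- \frac{33746831811}{438775506749} \approx -0.076911$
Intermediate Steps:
$E{\left(n,z \right)} = \frac{n + z}{5 + n}$
$s{\left(I \right)} = I \left(- \frac{3}{2} + \frac{I}{2}\right)$ ($s{\left(I \right)} = \frac{-3 + I}{5 - 3} I = \frac{-3 + I}{2} I = \left(- \frac{3}{2} + \frac{I}{2}\right) I = I \left(- \frac{3}{2} + \frac{I}{2}\right)$)
$\frac{46021 - 46527}{4751 + \left(\frac{s{\left(\frac{1}{\left(-20\right) 5 - 83} \right)}}{-3983} - -1828\right)} = \frac{46021 - 46527}{4751 + \left(\frac{\frac{1}{2} \frac{1}{\left(-20\right) 5 - 83} \left(-3 + \frac{1}{\left(-20\right) 5 - 83}\right)}{-3983} - -1828\right)} = - \frac{506}{4751 + \left(\frac{-3 + \frac{1}{-100 - 83}}{2 \left(-100 - 83\right)} \left(- \frac{1}{3983}\right) + 1828\right)} = - \frac{506}{4751 + \left(\frac{-3 + \frac{1}{-183}}{2 \left(-183\right)} \left(- \frac{1}{3983}\right) + 1828\right)} = - \frac{506}{4751 + \left(\frac{1}{2} \left(- \frac{1}{183}\right) \left(-3 - \frac{1}{183}\right) \left(- \frac{1}{3983}\right) + 1828\right)} = - \frac{506}{4751 + \left(\frac{1}{2} \left(- \frac{1}{183}\right) \left(- \frac{550}{183}\right) \left(- \frac{1}{3983}\right) + 1828\right)} = - \frac{506}{4751 + \left(\frac{275}{33489} \left(- \frac{1}{3983}\right) + 1828\right)} = - \frac{506}{4751 + \left(- \frac{275}{133386687} + 1828\right)} = - \frac{506}{4751 + \frac{243830863561}{133386687}} = - \frac{506}{\frac{877551013498}{133386687}} = \left(-506\right) \frac{133386687}{877551013498} = - \frac{33746831811}{438775506749}$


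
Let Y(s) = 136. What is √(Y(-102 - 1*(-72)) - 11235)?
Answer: I*√11099 ≈ 105.35*I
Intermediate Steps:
√(Y(-102 - 1*(-72)) - 11235) = √(136 - 11235) = √(-11099) = I*√11099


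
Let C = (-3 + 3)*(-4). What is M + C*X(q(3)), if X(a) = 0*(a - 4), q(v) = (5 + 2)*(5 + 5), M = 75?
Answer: 75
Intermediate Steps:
q(v) = 70 (q(v) = 7*10 = 70)
C = 0 (C = 0*(-4) = 0)
X(a) = 0 (X(a) = 0*(-4 + a) = 0)
M + C*X(q(3)) = 75 + 0*0 = 75 + 0 = 75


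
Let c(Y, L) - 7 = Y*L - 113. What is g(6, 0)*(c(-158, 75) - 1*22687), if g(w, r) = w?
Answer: -207858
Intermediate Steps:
c(Y, L) = -106 + L*Y (c(Y, L) = 7 + (Y*L - 113) = 7 + (L*Y - 113) = 7 + (-113 + L*Y) = -106 + L*Y)
g(6, 0)*(c(-158, 75) - 1*22687) = 6*((-106 + 75*(-158)) - 1*22687) = 6*((-106 - 11850) - 22687) = 6*(-11956 - 22687) = 6*(-34643) = -207858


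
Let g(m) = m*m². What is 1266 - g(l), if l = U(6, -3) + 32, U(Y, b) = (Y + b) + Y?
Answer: -67655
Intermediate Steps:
U(Y, b) = b + 2*Y
l = 41 (l = (-3 + 2*6) + 32 = (-3 + 12) + 32 = 9 + 32 = 41)
g(m) = m³
1266 - g(l) = 1266 - 1*41³ = 1266 - 1*68921 = 1266 - 68921 = -67655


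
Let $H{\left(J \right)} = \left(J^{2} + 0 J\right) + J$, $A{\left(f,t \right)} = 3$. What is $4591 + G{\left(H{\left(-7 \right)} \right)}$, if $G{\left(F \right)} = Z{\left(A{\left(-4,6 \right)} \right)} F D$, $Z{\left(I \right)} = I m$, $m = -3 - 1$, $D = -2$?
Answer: $5599$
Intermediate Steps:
$m = -4$ ($m = -3 - 1 = -4$)
$H{\left(J \right)} = J + J^{2}$ ($H{\left(J \right)} = \left(J^{2} + 0\right) + J = J^{2} + J = J + J^{2}$)
$Z{\left(I \right)} = - 4 I$ ($Z{\left(I \right)} = I \left(-4\right) = - 4 I$)
$G{\left(F \right)} = 24 F$ ($G{\left(F \right)} = \left(-4\right) 3 F \left(-2\right) = - 12 F \left(-2\right) = 24 F$)
$4591 + G{\left(H{\left(-7 \right)} \right)} = 4591 + 24 \left(- 7 \left(1 - 7\right)\right) = 4591 + 24 \left(\left(-7\right) \left(-6\right)\right) = 4591 + 24 \cdot 42 = 4591 + 1008 = 5599$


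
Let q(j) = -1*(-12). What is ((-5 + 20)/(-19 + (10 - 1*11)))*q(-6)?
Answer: -9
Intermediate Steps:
q(j) = 12
((-5 + 20)/(-19 + (10 - 1*11)))*q(-6) = ((-5 + 20)/(-19 + (10 - 1*11)))*12 = (15/(-19 + (10 - 11)))*12 = (15/(-19 - 1))*12 = (15/(-20))*12 = (15*(-1/20))*12 = -¾*12 = -9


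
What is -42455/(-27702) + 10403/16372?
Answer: 491628583/226768572 ≈ 2.1680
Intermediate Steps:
-42455/(-27702) + 10403/16372 = -42455*(-1/27702) + 10403*(1/16372) = 42455/27702 + 10403/16372 = 491628583/226768572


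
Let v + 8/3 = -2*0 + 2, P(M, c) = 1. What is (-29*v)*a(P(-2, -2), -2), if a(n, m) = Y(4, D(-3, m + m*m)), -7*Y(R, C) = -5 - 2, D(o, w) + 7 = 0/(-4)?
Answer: 58/3 ≈ 19.333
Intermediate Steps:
D(o, w) = -7 (D(o, w) = -7 + 0/(-4) = -7 + 0*(-¼) = -7 + 0 = -7)
Y(R, C) = 1 (Y(R, C) = -(-5 - 2)/7 = -⅐*(-7) = 1)
v = -⅔ (v = -8/3 + (-2*0 + 2) = -8/3 + (0 + 2) = -8/3 + 2 = -⅔ ≈ -0.66667)
a(n, m) = 1
(-29*v)*a(P(-2, -2), -2) = -29*(-⅔)*1 = (58/3)*1 = 58/3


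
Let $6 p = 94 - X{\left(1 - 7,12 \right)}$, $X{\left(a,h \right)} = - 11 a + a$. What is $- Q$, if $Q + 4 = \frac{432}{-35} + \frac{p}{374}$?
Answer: $\frac{37717}{2310} \approx 16.328$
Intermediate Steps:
$X{\left(a,h \right)} = - 10 a$
$p = \frac{17}{3}$ ($p = \frac{94 - - 10 \left(1 - 7\right)}{6} = \frac{94 - \left(-10\right) \left(-6\right)}{6} = \frac{94 - 60}{6} = \frac{1}{6} \cdot 34 = \frac{17}{3} \approx 5.6667$)
$Q = - \frac{37717}{2310}$ ($Q = -4 + \left(\frac{432}{-35} + \frac{17}{3 \cdot 374}\right) = -4 + \left(432 \left(- \frac{1}{35}\right) + \frac{17}{3} \cdot \frac{1}{374}\right) = -4 + \left(- \frac{432}{35} + \frac{1}{66}\right) = -4 - \frac{28477}{2310} = - \frac{37717}{2310} \approx -16.328$)
$- Q = \left(-1\right) \left(- \frac{37717}{2310}\right) = \frac{37717}{2310}$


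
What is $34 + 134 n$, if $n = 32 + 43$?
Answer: $10084$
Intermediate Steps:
$n = 75$
$34 + 134 n = 34 + 134 \cdot 75 = 34 + 10050 = 10084$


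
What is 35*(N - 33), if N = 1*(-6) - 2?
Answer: -1435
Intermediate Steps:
N = -8 (N = -6 - 2 = -8)
35*(N - 33) = 35*(-8 - 33) = 35*(-41) = -1435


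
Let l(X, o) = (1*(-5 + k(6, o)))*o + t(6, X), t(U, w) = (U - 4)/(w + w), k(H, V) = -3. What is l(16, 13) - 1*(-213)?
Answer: 1745/16 ≈ 109.06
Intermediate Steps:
t(U, w) = (-4 + U)/(2*w) (t(U, w) = (-4 + U)/((2*w)) = (-4 + U)*(1/(2*w)) = (-4 + U)/(2*w))
l(X, o) = 1/X - 8*o (l(X, o) = (1*(-5 - 3))*o + (-4 + 6)/(2*X) = (1*(-8))*o + (1/2)*2/X = -8*o + 1/X = 1/X - 8*o)
l(16, 13) - 1*(-213) = (1/16 - 8*13) - 1*(-213) = (1/16 - 104) + 213 = -1663/16 + 213 = 1745/16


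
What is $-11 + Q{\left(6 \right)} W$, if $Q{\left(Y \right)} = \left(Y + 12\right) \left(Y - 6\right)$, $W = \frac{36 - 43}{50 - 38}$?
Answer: $-11$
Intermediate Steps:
$W = - \frac{7}{12} \approx -0.58333$
$Q{\left(Y \right)} = \left(-6 + Y\right) \left(12 + Y\right)$ ($Q{\left(Y \right)} = \left(12 + Y\right) \left(-6 + Y\right) = \left(-6 + Y\right) \left(12 + Y\right)$)
$-11 + Q{\left(6 \right)} W = -11 + \left(-72 + 6^{2} + 6 \cdot 6\right) \left(- \frac{7}{12}\right) = -11 + \left(-72 + 36 + 36\right) \left(- \frac{7}{12}\right) = -11 + 0 \left(- \frac{7}{12}\right) = -11 + 0 = -11$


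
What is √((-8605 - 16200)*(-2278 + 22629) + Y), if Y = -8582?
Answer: I*√504815137 ≈ 22468.0*I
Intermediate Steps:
√((-8605 - 16200)*(-2278 + 22629) + Y) = √((-8605 - 16200)*(-2278 + 22629) - 8582) = √(-24805*20351 - 8582) = √(-504806555 - 8582) = √(-504815137) = I*√504815137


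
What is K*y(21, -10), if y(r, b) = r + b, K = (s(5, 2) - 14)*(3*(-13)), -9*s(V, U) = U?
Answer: 18304/3 ≈ 6101.3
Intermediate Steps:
s(V, U) = -U/9
K = 1664/3 (K = (-1/9*2 - 14)*(3*(-13)) = (-2/9 - 14)*(-39) = -128/9*(-39) = 1664/3 ≈ 554.67)
y(r, b) = b + r
K*y(21, -10) = 1664*(-10 + 21)/3 = (1664/3)*11 = 18304/3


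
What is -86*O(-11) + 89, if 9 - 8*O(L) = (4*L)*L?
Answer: 20781/4 ≈ 5195.3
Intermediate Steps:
O(L) = 9/8 - L**2/2 (O(L) = 9/8 - 4*L*L/8 = 9/8 - L**2/2)
-86*O(-11) + 89 = -86*(9/8 - 1/2*(-11)**2) + 89 = -86*(9/8 - 1/2*121) + 89 = -86*(9/8 - 121/2) + 89 = -86*(-475/8) + 89 = 20425/4 + 89 = 20781/4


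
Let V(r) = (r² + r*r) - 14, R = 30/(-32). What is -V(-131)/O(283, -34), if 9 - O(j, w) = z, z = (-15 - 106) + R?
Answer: -548928/2095 ≈ -262.02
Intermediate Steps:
R = -15/16 (R = 30*(-1/32) = -15/16 ≈ -0.93750)
z = -1951/16 (z = (-15 - 106) - 15/16 = -121 - 15/16 = -1951/16 ≈ -121.94)
O(j, w) = 2095/16 (O(j, w) = 9 - 1*(-1951/16) = 9 + 1951/16 = 2095/16)
V(r) = -14 + 2*r² (V(r) = (r² + r²) - 14 = 2*r² - 14 = -14 + 2*r²)
-V(-131)/O(283, -34) = -(-14 + 2*(-131)²)/2095/16 = -(-14 + 2*17161)*16/2095 = -(-14 + 34322)*16/2095 = -34308*16/2095 = -1*548928/2095 = -548928/2095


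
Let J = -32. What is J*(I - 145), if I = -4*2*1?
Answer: 4896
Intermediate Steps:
I = -8 (I = -8*1 = -8)
J*(I - 145) = -32*(-8 - 145) = -32*(-153) = 4896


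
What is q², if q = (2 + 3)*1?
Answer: 25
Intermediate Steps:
q = 5 (q = 5*1 = 5)
q² = 5² = 25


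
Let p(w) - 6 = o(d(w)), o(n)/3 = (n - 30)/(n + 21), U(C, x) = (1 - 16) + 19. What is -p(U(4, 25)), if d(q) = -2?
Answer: -18/19 ≈ -0.94737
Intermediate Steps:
U(C, x) = 4 (U(C, x) = -15 + 19 = 4)
o(n) = 3*(-30 + n)/(21 + n) (o(n) = 3*((n - 30)/(n + 21)) = 3*((-30 + n)/(21 + n)) = 3*(-30 + n)/(21 + n))
p(w) = 18/19 (p(w) = 6 + 3*(-30 - 2)/(21 - 2) = 6 + 3*(-32)/19 = 6 + 3*(1/19)*(-32) = 6 - 96/19 = 18/19)
-p(U(4, 25)) = -1*18/19 = -18/19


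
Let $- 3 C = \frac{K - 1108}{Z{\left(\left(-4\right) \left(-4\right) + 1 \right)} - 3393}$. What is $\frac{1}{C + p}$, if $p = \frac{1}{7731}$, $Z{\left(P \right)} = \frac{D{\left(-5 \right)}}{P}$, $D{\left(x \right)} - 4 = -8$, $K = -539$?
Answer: $- \frac{445962735}{72095738} \approx -6.1857$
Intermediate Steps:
$D{\left(x \right)} = -4$ ($D{\left(x \right)} = 4 - 8 = -4$)
$Z{\left(P \right)} = - \frac{4}{P}$
$C = - \frac{9333}{57685}$ ($C = - \frac{\left(-539 - 1108\right) \frac{1}{- \frac{4}{\left(-4\right) \left(-4\right) + 1} - 3393}}{3} = - \frac{\left(-1647\right) \frac{1}{- \frac{4}{16 + 1} - 3393}}{3} = - \frac{\left(-1647\right) \frac{1}{- \frac{4}{17} - 3393}}{3} = - \frac{\left(-1647\right) \frac{1}{- \frac{57685}{17}}}{3} = - \frac{\left(-1647\right) \left(- \frac{17}{57685}\right)}{3} = \left(- \frac{1}{3}\right) \frac{27999}{57685} = - \frac{9333}{57685} \approx -0.16179$)
$p = \frac{1}{7731} \approx 0.00012935$
$\frac{1}{C + p} = \frac{1}{- \frac{9333}{57685} + \frac{1}{7731}} = \frac{1}{- \frac{72095738}{445962735}} = - \frac{445962735}{72095738}$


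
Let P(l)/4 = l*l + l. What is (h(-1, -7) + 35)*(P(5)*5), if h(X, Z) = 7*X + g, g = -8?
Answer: 12000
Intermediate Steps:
P(l) = 4*l + 4*l² (P(l) = 4*(l*l + l) = 4*(l² + l) = 4*(l + l²) = 4*l + 4*l²)
h(X, Z) = -8 + 7*X (h(X, Z) = 7*X - 8 = -8 + 7*X)
(h(-1, -7) + 35)*(P(5)*5) = ((-8 + 7*(-1)) + 35)*((4*5*(1 + 5))*5) = ((-8 - 7) + 35)*((4*5*6)*5) = (-15 + 35)*(120*5) = 20*600 = 12000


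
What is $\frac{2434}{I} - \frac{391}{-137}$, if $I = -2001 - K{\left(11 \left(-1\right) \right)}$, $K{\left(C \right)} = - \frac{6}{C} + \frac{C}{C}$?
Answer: $\frac{2472455}{1508918} \approx 1.6386$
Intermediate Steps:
$K{\left(C \right)} = 1 - \frac{6}{C}$ ($K{\left(C \right)} = - \frac{6}{C} + 1 = 1 - \frac{6}{C}$)
$I = - \frac{22028}{11}$ ($I = -2001 - \frac{-6 + 11 \left(-1\right)}{11 \left(-1\right)} = -2001 - \frac{-6 - 11}{-11} = -2001 - \left(- \frac{1}{11}\right) \left(-17\right) = -2001 - \frac{17}{11} = - \frac{22028}{11} \approx -2002.5$)
$\frac{2434}{I} - \frac{391}{-137} = \frac{2434}{- \frac{22028}{11}} - \frac{391}{-137} = 2434 \left(- \frac{11}{22028}\right) - - \frac{391}{137} = - \frac{13387}{11014} + \frac{391}{137} = \frac{2472455}{1508918}$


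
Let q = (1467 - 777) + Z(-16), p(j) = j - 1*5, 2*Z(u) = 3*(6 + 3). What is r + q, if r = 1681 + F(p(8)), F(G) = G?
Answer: 4775/2 ≈ 2387.5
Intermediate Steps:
Z(u) = 27/2 (Z(u) = (3*(6 + 3))/2 = (3*9)/2 = (½)*27 = 27/2)
p(j) = -5 + j (p(j) = j - 5 = -5 + j)
q = 1407/2 (q = (1467 - 777) + 27/2 = 690 + 27/2 = 1407/2 ≈ 703.50)
r = 1684 (r = 1681 + (-5 + 8) = 1681 + 3 = 1684)
r + q = 1684 + 1407/2 = 4775/2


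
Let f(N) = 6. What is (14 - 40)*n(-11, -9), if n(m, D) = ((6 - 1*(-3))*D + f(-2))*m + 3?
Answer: -21528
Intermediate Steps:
n(m, D) = 3 + m*(6 + 9*D) (n(m, D) = ((6 - 1*(-3))*D + 6)*m + 3 = ((6 + 3)*D + 6)*m + 3 = (9*D + 6)*m + 3 = (6 + 9*D)*m + 3 = m*(6 + 9*D) + 3 = 3 + m*(6 + 9*D))
(14 - 40)*n(-11, -9) = (14 - 40)*(3 + 6*(-11) + 9*(-9)*(-11)) = -26*(3 - 66 + 891) = -26*828 = -21528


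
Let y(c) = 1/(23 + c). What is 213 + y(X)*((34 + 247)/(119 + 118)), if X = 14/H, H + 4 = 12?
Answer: 4998743/23463 ≈ 213.05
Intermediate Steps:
H = 8 (H = -4 + 12 = 8)
X = 7/4 (X = 14/8 = 14*(⅛) = 7/4 ≈ 1.7500)
213 + y(X)*((34 + 247)/(119 + 118)) = 213 + ((34 + 247)/(119 + 118))/(23 + 7/4) = 213 + (281/237)/(99/4) = 213 + 4*(281*(1/237))/99 = 213 + (4/99)*(281/237) = 213 + 1124/23463 = 4998743/23463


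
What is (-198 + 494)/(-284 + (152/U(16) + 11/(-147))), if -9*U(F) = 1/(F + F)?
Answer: -43512/6476831 ≈ -0.0067181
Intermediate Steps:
U(F) = -1/(18*F) (U(F) = -1/(9*(F + F)) = -1/(2*F)/9 = -1/(18*F))
(-198 + 494)/(-284 + (152/U(16) + 11/(-147))) = (-198 + 494)/(-284 + (152/((-1/18/16)) + 11/(-147))) = 296/(-284 + (152/((-1/18*1/16)) + 11*(-1/147))) = 296/(-284 + (152/(-1/288) - 11/147)) = 296/(-284 + (152*(-288) - 11/147)) = 296/(-284 + (-43776 - 11/147)) = 296/(-284 - 6435083/147) = 296/(-6476831/147) = 296*(-147/6476831) = -43512/6476831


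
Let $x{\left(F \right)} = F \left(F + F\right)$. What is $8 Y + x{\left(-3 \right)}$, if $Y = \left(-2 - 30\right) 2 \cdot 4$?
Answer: $-2030$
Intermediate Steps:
$x{\left(F \right)} = 2 F^{2}$ ($x{\left(F \right)} = F 2 F = 2 F^{2}$)
$Y = -256$ ($Y = \left(-2 - 30\right) 2 \cdot 4 = \left(-32\right) 2 \cdot 4 = \left(-64\right) 4 = -256$)
$8 Y + x{\left(-3 \right)} = 8 \left(-256\right) + 2 \left(-3\right)^{2} = -2048 + 2 \cdot 9 = -2048 + 18 = -2030$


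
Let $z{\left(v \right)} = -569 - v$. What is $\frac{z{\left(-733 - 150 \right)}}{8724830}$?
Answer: $\frac{157}{4362415} \approx 3.5989 \cdot 10^{-5}$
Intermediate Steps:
$\frac{z{\left(-733 - 150 \right)}}{8724830} = \frac{-569 - \left(-733 - 150\right)}{8724830} = \left(-569 - -883\right) \frac{1}{8724830} = \left(-569 + 883\right) \frac{1}{8724830} = 314 \cdot \frac{1}{8724830} = \frac{157}{4362415}$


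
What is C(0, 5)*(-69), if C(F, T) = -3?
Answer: 207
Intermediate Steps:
C(0, 5)*(-69) = -3*(-69) = 207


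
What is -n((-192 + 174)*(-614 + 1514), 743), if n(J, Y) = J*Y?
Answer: 12036600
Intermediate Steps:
-n((-192 + 174)*(-614 + 1514), 743) = -(-192 + 174)*(-614 + 1514)*743 = -(-18*900)*743 = -(-16200)*743 = -1*(-12036600) = 12036600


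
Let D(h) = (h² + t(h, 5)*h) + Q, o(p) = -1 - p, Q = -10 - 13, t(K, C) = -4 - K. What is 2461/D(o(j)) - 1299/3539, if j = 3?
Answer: -8718572/24773 ≈ -351.94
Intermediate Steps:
Q = -23
D(h) = -23 + h² + h*(-4 - h) (D(h) = (h² + (-4 - h)*h) - 23 = (h² + h*(-4 - h)) - 23 = -23 + h² + h*(-4 - h))
2461/D(o(j)) - 1299/3539 = 2461/(-23 - 4*(-1 - 1*3)) - 1299/3539 = 2461/(-23 - 4*(-1 - 3)) - 1299*1/3539 = 2461/(-23 - 4*(-4)) - 1299/3539 = 2461/(-23 + 16) - 1299/3539 = 2461/(-7) - 1299/3539 = 2461*(-⅐) - 1299/3539 = -2461/7 - 1299/3539 = -8718572/24773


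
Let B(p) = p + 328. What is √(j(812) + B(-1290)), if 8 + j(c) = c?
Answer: I*√158 ≈ 12.57*I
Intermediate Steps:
B(p) = 328 + p
j(c) = -8 + c
√(j(812) + B(-1290)) = √((-8 + 812) + (328 - 1290)) = √(804 - 962) = √(-158) = I*√158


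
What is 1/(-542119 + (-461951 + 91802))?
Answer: -1/912268 ≈ -1.0962e-6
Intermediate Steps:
1/(-542119 + (-461951 + 91802)) = 1/(-542119 - 370149) = 1/(-912268) = -1/912268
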